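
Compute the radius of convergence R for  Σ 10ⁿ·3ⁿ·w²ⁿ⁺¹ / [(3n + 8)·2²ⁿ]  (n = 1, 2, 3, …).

By the ratio test, |a_{n+1}/a_n| = [(3n + 8)/(3(n+1) + 8)] · 10·3/4 → 15/2.
Since the exponent of w increases by 2 each term, convergence requires |w|² < 2/15, hence R = √30/15.

R = √30/15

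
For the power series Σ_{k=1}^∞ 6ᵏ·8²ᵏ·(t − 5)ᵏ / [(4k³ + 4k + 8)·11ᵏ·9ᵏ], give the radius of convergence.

By the ratio test, |a_{k+1}/a_k| = [(4k³ + 4k + 8)/(4(k+1)³ + 4(k+1) + 8)] · 6·64/(11·9) → 128/33.
The series converges when 128/33 · |t − 5| < 1, giving R = 33/128.

R = 33/128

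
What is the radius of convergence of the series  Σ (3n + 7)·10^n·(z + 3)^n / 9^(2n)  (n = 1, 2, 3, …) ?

R = 81/10

The ratio of consecutive coefficients is [(3(n+1) + 7)/(3n + 7)] · 10/81 → 10/81.
Hence the series converges for |z + 3| < 1/(10/81) = 81/10, so the radius of convergence is 81/10.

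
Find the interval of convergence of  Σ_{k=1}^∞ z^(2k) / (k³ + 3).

[-1, 1]

By the ratio test, |a_{k+1}/a_k| = (k³ + 3)/((k+1)³ + 3) → 1.
Successive powers of z differ by 2, so the series converges when |z|² · 1 < 1, i.e. |z| < √(1) = 1. So R = 1.
When z = 1, the terms are on the order of 1/k³, so the series converges absolutely by comparison with the p-series (p = 3 > 1).
At z = -1: absolute convergence follows by limit comparison with Σ 1/k³.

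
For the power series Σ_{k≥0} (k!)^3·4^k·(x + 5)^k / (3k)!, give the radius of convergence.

R = 27/4

By the ratio test, |a_{k+1}/a_k| = (k+1)³/[(3k+1)·(3k+2)·(3k+3)] · 4 → 4/27.
Hence the series converges for |x + 5| < 1/(4/27) = 27/4, so the radius of convergence is 27/4.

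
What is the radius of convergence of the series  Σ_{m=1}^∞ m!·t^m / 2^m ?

Apply the ratio test: |a_{m+1}| / |a_m| = (m+1) · 1/2, which tends to ∞ as m → ∞.
The ratio grows without bound, so the series diverges whenever t ≠ 0; it converges only at t = 0. R = 0.

R = 0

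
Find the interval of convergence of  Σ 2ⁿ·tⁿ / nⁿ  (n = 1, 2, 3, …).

By the Cauchy root test, |a_n|^(1/n) = 2/n → 0.
The limit is 0 for every t, so R = ∞.

(−∞, ∞)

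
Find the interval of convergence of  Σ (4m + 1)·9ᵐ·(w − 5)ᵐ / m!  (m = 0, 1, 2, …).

(−∞, ∞)

The ratio of consecutive coefficients is (4(m+1) + 1)/(4m + 1) · 9 · 1/(m+1) → 0.
The ratio tends to 0 regardless of w, hence R = ∞.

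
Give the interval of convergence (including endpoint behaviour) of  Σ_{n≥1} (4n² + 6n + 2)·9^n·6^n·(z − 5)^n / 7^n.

(263/54, 277/54)

Ratio test: |a_{n+1}/a_n| = [(4(n+1)² + 6(n+1) + 2)/(4n² + 6n + 2)] · 9·6/7 → 54/7 as n → ∞.
Convergence for |z − 5| · 54/7 < 1, i.e. |z − 5| < 7/54. So R = 7/54.
When z = 277/54, the n-th term does not approach 0; divergence by the term test.
Endpoint z = 263/54: the terms have absolute value of order n², which does not tend to 0, so the series diverges by the divergence test.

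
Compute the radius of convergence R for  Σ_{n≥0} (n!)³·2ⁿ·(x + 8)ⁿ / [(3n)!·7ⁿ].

R = 189/2

The ratio of consecutive coefficients is (n+1)³/[(3n+1)·(3n+2)·(3n+3)] · 2/7 → 2/189.
Hence the series converges for |x + 8| < 1/(2/189) = 189/2, so the radius of convergence is 189/2.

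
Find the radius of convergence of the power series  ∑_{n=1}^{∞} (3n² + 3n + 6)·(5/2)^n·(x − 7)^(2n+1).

R = √10/5

The ratio of consecutive coefficients is [(3(n+1)² + 3(n+1) + 6)/(3n² + 3n + 6)] · 5/2 → 5/2.
Successive powers of (x − 7) differ by 2, so the series converges when |x − 7|² · 5/2 < 1, i.e. |x − 7| < √(2/5). So R = √10/5.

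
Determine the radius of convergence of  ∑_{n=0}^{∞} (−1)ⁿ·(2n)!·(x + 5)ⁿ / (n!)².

R = 1/4

Apply the ratio test: |a_{n+1}| / |a_n| = (2n+1)·(2n+2)/(n+1)², which tends to 4 as n → ∞.
Hence the series converges for |x + 5| < 1/(4) = 1/4, so the radius of convergence is 1/4.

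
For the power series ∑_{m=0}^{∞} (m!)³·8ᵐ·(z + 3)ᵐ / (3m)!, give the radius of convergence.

R = 27/8

By the ratio test, |a_{m+1}/a_m| = (m+1)³/[(3m+1)·(3m+2)·(3m+3)] · 8 → 8/27.
Hence the series converges for |z + 3| < 1/(8/27) = 27/8, so the radius of convergence is 27/8.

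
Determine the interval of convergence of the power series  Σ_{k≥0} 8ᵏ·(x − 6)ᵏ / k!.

(−∞, ∞)

Ratio test: |a_{k+1}/a_k| = 8 · 1/(k+1) → 0 as k → ∞.
The limit is 0, so the series converges for all x; R = ∞.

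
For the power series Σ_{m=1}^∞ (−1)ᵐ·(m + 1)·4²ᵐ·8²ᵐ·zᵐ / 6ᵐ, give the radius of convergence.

R = 3/512

The ratio of consecutive coefficients is [((m+1) + 1)/(m + 1)] · 16·64/6 → 512/3.
Convergence for |z| · 512/3 < 1, i.e. |z| < 3/512. So R = 3/512.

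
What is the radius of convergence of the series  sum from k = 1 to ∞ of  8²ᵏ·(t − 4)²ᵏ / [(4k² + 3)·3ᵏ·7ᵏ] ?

The ratio of consecutive coefficients is [(4k² + 3)/(4(k+1)² + 3)] · 64/(3·7) → 64/21.
Since the exponent of (t − 4) increases by 2 each term, convergence requires |t − 4|² < 21/64, hence R = √21/8.

R = √21/8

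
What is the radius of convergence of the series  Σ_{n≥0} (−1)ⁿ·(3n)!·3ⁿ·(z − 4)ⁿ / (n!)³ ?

By the ratio test, |a_{n+1}/a_n| = (3n+1)·(3n+2)·(3n+3)/(n+1)³ · 3 → 81.
Convergence for |z − 4| · 81 < 1, i.e. |z − 4| < 1/81. So R = 1/81.

R = 1/81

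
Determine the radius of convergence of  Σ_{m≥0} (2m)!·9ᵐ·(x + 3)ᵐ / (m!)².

R = 1/36

The ratio of consecutive coefficients is (2m+1)·(2m+2)/(m+1)² · 9 → 36.
Convergence for |x + 3| · 36 < 1, i.e. |x + 3| < 1/36. So R = 1/36.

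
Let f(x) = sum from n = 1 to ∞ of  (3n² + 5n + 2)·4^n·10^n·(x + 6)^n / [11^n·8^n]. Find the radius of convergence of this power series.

By the ratio test, |a_{n+1}/a_n| = [(3(n+1)² + 5(n+1) + 2)/(3n² + 5n + 2)] · 4·10/(11·8) → 5/11.
Convergence for |x + 6| · 5/11 < 1, i.e. |x + 6| < 11/5. So R = 11/5.

R = 11/5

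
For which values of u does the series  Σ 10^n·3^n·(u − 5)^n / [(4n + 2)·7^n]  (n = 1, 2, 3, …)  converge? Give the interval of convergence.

Ratio test: |a_{n+1}/a_n| = [(4n + 2)/(4(n+1) + 2)] · 10·3/7 → 30/7 as n → ∞.
Hence the series converges for |u − 5| < 1/(30/7) = 7/30, so the radius of convergence is 7/30.
Check u = 157/30: comparison with the harmonic series Σ 1/n shows the series diverges.
Check u = 143/30: convergence follows from the alternating series test (terms decrease monotonically to 0).

[143/30, 157/30)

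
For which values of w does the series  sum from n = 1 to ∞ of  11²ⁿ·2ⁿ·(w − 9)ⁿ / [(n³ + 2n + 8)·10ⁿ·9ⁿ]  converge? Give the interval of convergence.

[1044/121, 1134/121]

Apply the ratio test: |a_{n+1}| / |a_n| = [(n³ + 2n + 8)/((n+1)³ + 2(n+1) + 8)] · 121·2/(10·9), which tends to 121/45 as n → ∞.
Thus R = 1/(121/45) = 45/121.
Endpoint w = 1134/121: the series is dominated by a constant times Σ 1/n³, which converges (p = 3 > 1).
Check w = 1044/121: the terms are on the order of 1/n³, so the series converges absolutely by comparison with the p-series (p = 3 > 1).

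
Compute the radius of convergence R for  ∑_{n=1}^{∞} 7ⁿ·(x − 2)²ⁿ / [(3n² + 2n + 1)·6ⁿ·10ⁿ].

R = 2√105/7

Apply the ratio test: |a_{n+1}| / |a_n| = [(3n² + 2n + 1)/(3(n+1)² + 2(n+1) + 1)] · 7/(6·10), which tends to 7/60 as n → ∞.
Since the exponent of (x − 2) increases by 2 each term, convergence requires |x − 2|² < 60/7, hence R = 2√105/7.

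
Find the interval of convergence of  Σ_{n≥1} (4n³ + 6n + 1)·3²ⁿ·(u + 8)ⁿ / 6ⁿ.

Ratio test: |a_{n+1}/a_n| = [(4(n+1)³ + 6(n+1) + 1)/(4n³ + 6n + 1)] · 9/6 → 3/2 as n → ∞.
Hence the series converges for |u + 8| < 1/(3/2) = 2/3, so the radius of convergence is 2/3.
Endpoint u = -22/3: the terms do not tend to 0, so the series diverges.
Check u = -26/3: the terms have absolute value of order n³, which does not tend to 0, so the series diverges by the divergence test.

(-26/3, -22/3)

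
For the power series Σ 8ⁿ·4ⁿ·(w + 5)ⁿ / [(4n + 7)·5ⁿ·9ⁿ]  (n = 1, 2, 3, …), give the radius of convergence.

R = 45/32

By the ratio test, |a_{n+1}/a_n| = [(4n + 7)/(4(n+1) + 7)] · 8·4/(5·9) → 32/45.
Hence the series converges for |w + 5| < 1/(32/45) = 45/32, so the radius of convergence is 45/32.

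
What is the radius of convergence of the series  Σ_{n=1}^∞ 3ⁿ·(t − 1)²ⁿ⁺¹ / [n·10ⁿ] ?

The ratio of consecutive coefficients is [n/(n+1)] · 3/10 → 3/10.
Writing y = (t − 1)², the series in y has radius 10/3, so |t − 1| < √(10/3) and R = √30/3.

R = √30/3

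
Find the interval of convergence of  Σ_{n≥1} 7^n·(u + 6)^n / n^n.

Root test: |a_n|^(1/n) = 7/n → 0.
Since the n-th root of |a_n| tends to 0, the series converges for all real u; R = ∞.

(−∞, ∞)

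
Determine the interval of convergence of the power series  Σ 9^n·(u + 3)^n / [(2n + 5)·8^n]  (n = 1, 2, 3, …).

[-35/9, -19/9)

Apply the ratio test: |a_{n+1}| / |a_n| = [(2n + 5)/(2(n+1) + 5)] · 9/8, which tends to 9/8 as n → ∞.
Convergence for |u + 3| · 9/8 < 1, i.e. |u + 3| < 8/9. So R = 8/9.
Check u = -19/9: the terms behave like c/n; limit comparison with the harmonic series gives divergence.
Check u = -35/9: the terms alternate in sign and decrease monotonically to 0 in absolute value (size ~ c/n), so the alternating series test gives convergence.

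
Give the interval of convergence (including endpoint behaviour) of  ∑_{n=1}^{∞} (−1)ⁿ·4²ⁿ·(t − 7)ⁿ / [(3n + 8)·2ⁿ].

(55/8, 57/8]

By the ratio test, |a_{n+1}/a_n| = [(3n + 8)/(3(n+1) + 8)] · 16/2 → 8.
Thus R = 1/(8) = 1/8.
When t = 57/8, an alternating series whose terms decrease to 0 in absolute value, so it converges by the Leibniz criterion.
Endpoint t = 55/8: comparison with the harmonic series Σ 1/n shows the series diverges.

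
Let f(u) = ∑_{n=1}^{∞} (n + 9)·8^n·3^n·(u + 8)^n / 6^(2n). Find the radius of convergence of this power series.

Ratio test: |a_{n+1}/a_n| = [((n+1) + 9)/(n + 9)] · 8·3/36 → 2/3 as n → ∞.
Convergence for |u + 8| · 2/3 < 1, i.e. |u + 8| < 3/2. So R = 3/2.

R = 3/2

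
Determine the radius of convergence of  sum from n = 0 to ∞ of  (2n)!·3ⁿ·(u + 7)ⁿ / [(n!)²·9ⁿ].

R = 3/4

By the ratio test, |a_{n+1}/a_n| = (2n+1)·(2n+2)/(n+1)² · 3/9 → 4/3.
Convergence for |u + 7| · 4/3 < 1, i.e. |u + 7| < 3/4. So R = 3/4.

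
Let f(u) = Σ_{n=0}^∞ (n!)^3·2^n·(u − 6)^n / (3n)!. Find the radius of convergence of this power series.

R = 27/2

Ratio test: |a_{n+1}/a_n| = (n+1)³/[(3n+1)·(3n+2)·(3n+3)] · 2 → 2/27 as n → ∞.
Hence the series converges for |u − 6| < 1/(2/27) = 27/2, so the radius of convergence is 27/2.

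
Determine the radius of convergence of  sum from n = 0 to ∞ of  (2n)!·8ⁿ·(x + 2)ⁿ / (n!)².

Ratio test: |a_{n+1}/a_n| = (2n+1)·(2n+2)/(n+1)² · 8 → 32 as n → ∞.
The series converges when 32 · |x + 2| < 1, giving R = 1/32.

R = 1/32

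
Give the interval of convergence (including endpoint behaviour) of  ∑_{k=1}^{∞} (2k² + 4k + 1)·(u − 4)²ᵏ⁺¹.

Ratio test: |a_{k+1}/a_k| = (2(k+1)² + 4(k+1) + 1)/(2k² + 4k + 1) → 1 as k → ∞.
Writing y = (u − 4)², the series in y has radius 1, so |u − 4| < √(1) = 1 and R = 1.
Check u = 5: the terms do not tend to 0, so the series diverges.
When u = 3, the terms do not tend to 0, so the series diverges.

(3, 5)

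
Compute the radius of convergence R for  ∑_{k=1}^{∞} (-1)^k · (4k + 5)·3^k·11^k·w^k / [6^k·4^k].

R = 8/11

Ratio test: |a_{k+1}/a_k| = [(4(k+1) + 5)/(4k + 5)] · 3·11/(6·4) → 11/8 as k → ∞.
Convergence for |w| · 11/8 < 1, i.e. |w| < 8/11. So R = 8/11.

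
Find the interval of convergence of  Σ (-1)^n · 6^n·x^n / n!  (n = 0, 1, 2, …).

(−∞, ∞)

The ratio of consecutive coefficients is 6 · 1/(n+1) → 0.
The limit is 0, so the series converges for all x; R = ∞.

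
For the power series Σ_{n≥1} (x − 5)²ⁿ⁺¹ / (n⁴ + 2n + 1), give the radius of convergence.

R = 1

Ratio test: |a_{n+1}/a_n| = (n⁴ + 2n + 1)/((n+1)⁴ + 2(n+1) + 1) → 1 as n → ∞.
Writing y = (x − 5)², the series in y has radius 1, so |x − 5| < √(1) = 1 and R = 1.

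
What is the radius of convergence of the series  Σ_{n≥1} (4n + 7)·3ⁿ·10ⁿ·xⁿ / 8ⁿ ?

By the ratio test, |a_{n+1}/a_n| = [(4(n+1) + 7)/(4n + 7)] · 3·10/8 → 15/4.
The series converges when 15/4 · |x| < 1, giving R = 4/15.

R = 4/15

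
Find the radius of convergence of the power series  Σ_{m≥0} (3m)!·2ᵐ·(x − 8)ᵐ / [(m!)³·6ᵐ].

R = 1/9

Ratio test: |a_{m+1}/a_m| = (3m+1)·(3m+2)·(3m+3)/(m+1)³ · 2/6 → 9 as m → ∞.
Convergence for |x − 8| · 9 < 1, i.e. |x − 8| < 1/9. So R = 1/9.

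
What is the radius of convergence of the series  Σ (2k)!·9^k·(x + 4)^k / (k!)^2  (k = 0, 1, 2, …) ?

Apply the ratio test: |a_{k+1}| / |a_k| = (2k+1)·(2k+2)/(k+1)² · 9, which tends to 36 as k → ∞.
Thus R = 1/(36) = 1/36.

R = 1/36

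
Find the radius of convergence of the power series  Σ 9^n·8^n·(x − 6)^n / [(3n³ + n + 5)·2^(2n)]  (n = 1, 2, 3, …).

R = 1/18

By the ratio test, |a_{n+1}/a_n| = [(3n³ + n + 5)/(3(n+1)³ + (n+1) + 5)] · 9·8/4 → 18.
Convergence for |x − 6| · 18 < 1, i.e. |x − 6| < 1/18. So R = 1/18.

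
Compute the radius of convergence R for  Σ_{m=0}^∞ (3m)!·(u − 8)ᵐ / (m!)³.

R = 1/27

Apply the ratio test: |a_{m+1}| / |a_m| = (3m+1)·(3m+2)·(3m+3)/(m+1)³, which tends to 27 as m → ∞.
The series converges when 27 · |u − 8| < 1, giving R = 1/27.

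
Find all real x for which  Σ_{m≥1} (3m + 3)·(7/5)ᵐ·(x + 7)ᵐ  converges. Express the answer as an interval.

(-54/7, -44/7)

The ratio of consecutive coefficients is [(3(m+1) + 3)/(3m + 3)] · 7/5 → 7/5.
Convergence for |x + 7| · 7/5 < 1, i.e. |x + 7| < 5/7. So R = 5/7.
Check x = -44/7: the terms do not tend to 0, so the series diverges.
Check x = -54/7: the terms have absolute value of order m, which does not tend to 0, so the series diverges by the divergence test.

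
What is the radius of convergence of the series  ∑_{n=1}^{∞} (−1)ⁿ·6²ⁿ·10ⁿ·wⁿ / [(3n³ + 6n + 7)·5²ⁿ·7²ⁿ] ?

The ratio of consecutive coefficients is [(3n³ + 6n + 7)/(3(n+1)³ + 6(n+1) + 7)] · 36·10/(25·49) → 72/245.
Hence the series converges for |w| < 1/(72/245) = 245/72, so the radius of convergence is 245/72.

R = 245/72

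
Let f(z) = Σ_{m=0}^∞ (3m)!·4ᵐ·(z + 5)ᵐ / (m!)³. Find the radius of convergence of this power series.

The ratio of consecutive coefficients is (3m+1)·(3m+2)·(3m+3)/(m+1)³ · 4 → 108.
The series converges when 108 · |z + 5| < 1, giving R = 1/108.

R = 1/108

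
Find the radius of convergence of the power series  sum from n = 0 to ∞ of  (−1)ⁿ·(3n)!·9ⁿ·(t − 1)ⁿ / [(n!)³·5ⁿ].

Ratio test: |a_{n+1}/a_n| = (3n+1)·(3n+2)·(3n+3)/(n+1)³ · 9/5 → 243/5 as n → ∞.
Convergence for |t − 1| · 243/5 < 1, i.e. |t − 1| < 5/243. So R = 5/243.

R = 5/243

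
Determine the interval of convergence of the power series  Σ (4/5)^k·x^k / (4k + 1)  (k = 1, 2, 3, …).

[-5/4, 5/4)

By the ratio test, |a_{k+1}/a_k| = [(4k + 1)/(4(k+1) + 1)] · 4/5 → 4/5.
Thus R = 1/(4/5) = 5/4.
When x = 5/4, comparison with the harmonic series Σ 1/k shows the series diverges.
Check x = -5/4: an alternating series whose terms decrease to 0 in absolute value, so it converges by the Leibniz criterion.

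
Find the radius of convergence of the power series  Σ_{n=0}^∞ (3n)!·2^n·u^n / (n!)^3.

R = 1/54

Ratio test: |a_{n+1}/a_n| = (3n+1)·(3n+2)·(3n+3)/(n+1)³ · 2 → 54 as n → ∞.
The series converges when 54 · |u| < 1, giving R = 1/54.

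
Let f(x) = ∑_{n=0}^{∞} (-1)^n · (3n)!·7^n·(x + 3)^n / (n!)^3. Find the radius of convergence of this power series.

Apply the ratio test: |a_{n+1}| / |a_n| = (3n+1)·(3n+2)·(3n+3)/(n+1)³ · 7, which tends to 189 as n → ∞.
Thus R = 1/(189) = 1/189.

R = 1/189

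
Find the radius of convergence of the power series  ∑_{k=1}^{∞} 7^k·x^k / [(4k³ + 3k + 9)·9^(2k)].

R = 81/7

By the ratio test, |a_{k+1}/a_k| = [(4k³ + 3k + 9)/(4(k+1)³ + 3(k+1) + 9)] · 7/81 → 7/81.
The series converges when 7/81 · |x| < 1, giving R = 81/7.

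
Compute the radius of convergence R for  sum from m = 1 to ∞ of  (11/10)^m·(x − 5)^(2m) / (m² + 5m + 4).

Apply the ratio test: |a_{m+1}| / |a_m| = [(m² + 5m + 4)/((m+1)² + 5(m+1) + 4)] · 11/10, which tends to 11/10 as m → ∞.
Writing y = (x − 5)², the series in y has radius 10/11, so |x − 5| < √(10/11) and R = √110/11.

R = √110/11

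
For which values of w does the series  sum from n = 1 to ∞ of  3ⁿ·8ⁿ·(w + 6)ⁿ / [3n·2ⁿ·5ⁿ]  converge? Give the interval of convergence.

Ratio test: |a_{n+1}/a_n| = [3n/3(n+1)] · 3·8/(2·5) → 12/5 as n → ∞.
The series converges when 12/5 · |w + 6| < 1, giving R = 5/12.
At w = -67/12: comparison with the harmonic series Σ 1/n shows the series diverges.
When w = -77/12, convergence follows from the alternating series test (terms decrease monotonically to 0).

[-77/12, -67/12)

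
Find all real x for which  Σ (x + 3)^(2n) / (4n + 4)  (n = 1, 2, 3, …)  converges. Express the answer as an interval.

(-4, -2)

By the ratio test, |a_{n+1}/a_n| = (4n + 4)/(4(n+1) + 4) → 1.
Writing y = (x + 3)², the series in y has radius 1, so |x + 3| < √(1) = 1 and R = 1.
When x = -2, the terms behave like c/n; limit comparison with the harmonic series gives divergence.
Check x = -4: the terms behave like c/n; limit comparison with the harmonic series gives divergence.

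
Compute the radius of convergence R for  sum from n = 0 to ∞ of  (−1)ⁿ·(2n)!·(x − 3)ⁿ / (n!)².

R = 1/4

Ratio test: |a_{n+1}/a_n| = (2n+1)·(2n+2)/(n+1)² → 4 as n → ∞.
The series converges when 4 · |x − 3| < 1, giving R = 1/4.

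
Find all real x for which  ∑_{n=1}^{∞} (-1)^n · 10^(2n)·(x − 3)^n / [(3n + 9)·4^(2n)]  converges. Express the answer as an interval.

(71/25, 79/25]

Apply the ratio test: |a_{n+1}| / |a_n| = [(3n + 9)/(3(n+1) + 9)] · 100/16, which tends to 25/4 as n → ∞.
Hence the series converges for |x − 3| < 1/(25/4) = 4/25, so the radius of convergence is 4/25.
Check x = 79/25: convergence follows from the alternating series test (terms decrease monotonically to 0).
At x = 71/25: the terms behave like c/n; limit comparison with the harmonic series gives divergence.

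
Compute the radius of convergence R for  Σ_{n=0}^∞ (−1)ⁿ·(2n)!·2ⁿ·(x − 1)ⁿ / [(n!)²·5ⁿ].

R = 5/8

Apply the ratio test: |a_{n+1}| / |a_n| = (2n+1)·(2n+2)/(n+1)² · 2/5, which tends to 8/5 as n → ∞.
Convergence for |x − 1| · 8/5 < 1, i.e. |x − 1| < 5/8. So R = 5/8.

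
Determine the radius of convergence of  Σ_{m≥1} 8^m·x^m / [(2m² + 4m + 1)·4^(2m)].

By the ratio test, |a_{m+1}/a_m| = [(2m² + 4m + 1)/(2(m+1)² + 4(m+1) + 1)] · 8/16 → 1/2.
Thus R = 1/(1/2) = 2.

R = 2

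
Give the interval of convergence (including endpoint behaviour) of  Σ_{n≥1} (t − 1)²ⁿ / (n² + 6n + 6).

By the ratio test, |a_{n+1}/a_n| = (n² + 6n + 6)/((n+1)² + 6(n+1) + 6) → 1.
Since the exponent of (t − 1) increases by 2 each term, convergence requires |t − 1|² < 1, hence R = 1.
When t = 2, absolute convergence follows by limit comparison with Σ 1/n².
When t = 0, absolute convergence follows by limit comparison with Σ 1/n².

[0, 2]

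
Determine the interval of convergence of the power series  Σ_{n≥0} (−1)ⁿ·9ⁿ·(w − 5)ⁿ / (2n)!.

(−∞, ∞)

Ratio test: |a_{n+1}/a_n| = 9 · 1/[(2n+1)·(2n+2)] → 0 as n → ∞.
The limit is 0, so the series converges for all w; R = ∞.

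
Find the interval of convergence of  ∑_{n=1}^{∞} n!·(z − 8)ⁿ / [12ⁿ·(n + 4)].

{8}

By the ratio test, |a_{n+1}/a_n| = (n+1) · 1/12 · (n + 4)/((n+1) + 4) → ∞.
Since the ratio → ∞, the series diverges for every z ≠ 8, and R = 0.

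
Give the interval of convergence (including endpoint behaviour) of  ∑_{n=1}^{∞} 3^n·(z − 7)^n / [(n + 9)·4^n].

Apply the ratio test: |a_{n+1}| / |a_n| = [(n + 9)/((n+1) + 9)] · 3/4, which tends to 3/4 as n → ∞.
Thus R = 1/(3/4) = 4/3.
At z = 25/3: the terms behave like c/n; limit comparison with the harmonic series gives divergence.
At z = 17/3: convergence follows from the alternating series test (terms decrease monotonically to 0).

[17/3, 25/3)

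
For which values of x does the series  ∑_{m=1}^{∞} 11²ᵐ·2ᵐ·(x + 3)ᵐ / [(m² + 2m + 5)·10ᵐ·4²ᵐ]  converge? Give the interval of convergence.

The ratio of consecutive coefficients is [(m² + 2m + 5)/((m+1)² + 2(m+1) + 5)] · 121·2/(10·16) → 121/80.
Convergence for |x + 3| · 121/80 < 1, i.e. |x + 3| < 80/121. So R = 80/121.
At x = -283/121: absolute convergence follows by limit comparison with Σ 1/m².
Endpoint x = -443/121: the series is dominated by a constant times Σ 1/m², which converges (p = 2 > 1).

[-443/121, -283/121]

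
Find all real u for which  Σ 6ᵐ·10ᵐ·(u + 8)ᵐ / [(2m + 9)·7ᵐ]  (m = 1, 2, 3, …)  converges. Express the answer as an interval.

[-487/60, -473/60)

Apply the ratio test: |a_{m+1}| / |a_m| = [(2m + 9)/(2(m+1) + 9)] · 6·10/7, which tends to 60/7 as m → ∞.
The series converges when 60/7 · |u + 8| < 1, giving R = 7/60.
Check u = -473/60: the terms behave like c/m; limit comparison with the harmonic series gives divergence.
Endpoint u = -487/60: the terms alternate in sign and decrease monotonically to 0 in absolute value (size ~ c/m), so the alternating series test gives convergence.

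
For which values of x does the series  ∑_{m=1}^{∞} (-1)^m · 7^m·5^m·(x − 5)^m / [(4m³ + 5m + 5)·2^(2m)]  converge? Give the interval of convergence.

[171/35, 179/35]

By the ratio test, |a_{m+1}/a_m| = [(4m³ + 5m + 5)/(4(m+1)³ + 5(m+1) + 5)] · 7·5/4 → 35/4.
The series converges when 35/4 · |x − 5| < 1, giving R = 4/35.
When x = 179/35, absolute convergence follows by limit comparison with Σ 1/m³.
When x = 171/35, the terms are on the order of 1/m³, so the series converges absolutely by comparison with the p-series (p = 3 > 1).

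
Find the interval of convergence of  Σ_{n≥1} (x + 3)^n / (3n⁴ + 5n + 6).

The ratio of consecutive coefficients is (3n⁴ + 5n + 6)/(3(n+1)⁴ + 5(n+1) + 6) → 1.
Convergence for |x + 3| < 1, so R = 1.
When x = -2, absolute convergence follows by limit comparison with Σ 1/n⁴.
When x = -4, absolute convergence follows by limit comparison with Σ 1/n⁴.

[-4, -2]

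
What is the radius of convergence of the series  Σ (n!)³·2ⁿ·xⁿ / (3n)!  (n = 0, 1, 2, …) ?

Apply the ratio test: |a_{n+1}| / |a_n| = (n+1)³/[(3n+1)·(3n+2)·(3n+3)] · 2, which tends to 2/27 as n → ∞.
The series converges when 2/27 · |x| < 1, giving R = 27/2.

R = 27/2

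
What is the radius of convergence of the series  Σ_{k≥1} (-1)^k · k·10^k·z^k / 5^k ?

The ratio of consecutive coefficients is [(k+1)/k] · 10/5 → 2.
The series converges when 2 · |z| < 1, giving R = 1/2.

R = 1/2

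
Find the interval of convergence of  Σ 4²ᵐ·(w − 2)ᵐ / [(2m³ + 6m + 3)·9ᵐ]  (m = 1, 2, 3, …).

By the ratio test, |a_{m+1}/a_m| = [(2m³ + 6m + 3)/(2(m+1)³ + 6(m+1) + 3)] · 16/9 → 16/9.
Hence the series converges for |w − 2| < 1/(16/9) = 9/16, so the radius of convergence is 9/16.
Endpoint w = 41/16: the series is dominated by a constant times Σ 1/m³, which converges (p = 3 > 1).
Endpoint w = 23/16: the terms are on the order of 1/m³, so the series converges absolutely by comparison with the p-series (p = 3 > 1).

[23/16, 41/16]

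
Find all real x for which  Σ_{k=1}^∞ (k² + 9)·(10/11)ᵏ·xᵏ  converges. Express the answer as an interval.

The ratio of consecutive coefficients is [((k+1)² + 9)/(k² + 9)] · 10/11 → 10/11.
Convergence for |x| · 10/11 < 1, i.e. |x| < 11/10. So R = 11/10.
Endpoint x = 11/10: the terms do not tend to 0, so the series diverges.
At x = -11/10: the terms have absolute value of order k², which does not tend to 0, so the series diverges by the divergence test.

(-11/10, 11/10)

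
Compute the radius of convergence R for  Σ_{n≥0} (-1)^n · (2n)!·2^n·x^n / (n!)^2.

Ratio test: |a_{n+1}/a_n| = (2n+1)·(2n+2)/(n+1)² · 2 → 8 as n → ∞.
The series converges when 8 · |x| < 1, giving R = 1/8.

R = 1/8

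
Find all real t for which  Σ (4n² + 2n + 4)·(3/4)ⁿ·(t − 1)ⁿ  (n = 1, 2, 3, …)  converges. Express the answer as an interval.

Ratio test: |a_{n+1}/a_n| = [(4(n+1)² + 2(n+1) + 4)/(4n² + 2n + 4)] · 3/4 → 3/4 as n → ∞.
The series converges when 3/4 · |t − 1| < 1, giving R = 4/3.
Endpoint t = 7/3: the n-th term does not approach 0; divergence by the term test.
At t = -1/3: the terms do not tend to 0, so the series diverges.

(-1/3, 7/3)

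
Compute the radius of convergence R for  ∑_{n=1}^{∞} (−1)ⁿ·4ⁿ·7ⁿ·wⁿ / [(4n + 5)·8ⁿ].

R = 2/7

By the ratio test, |a_{n+1}/a_n| = [(4n + 5)/(4(n+1) + 5)] · 4·7/8 → 7/2.
Thus R = 1/(7/2) = 2/7.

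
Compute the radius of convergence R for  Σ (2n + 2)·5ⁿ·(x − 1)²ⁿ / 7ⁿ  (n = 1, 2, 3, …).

R = √35/5

By the ratio test, |a_{n+1}/a_n| = [(2(n+1) + 2)/(2n + 2)] · 5/7 → 5/7.
Writing y = (x − 1)², the series in y has radius 7/5, so |x − 1| < √(7/5) and R = √35/5.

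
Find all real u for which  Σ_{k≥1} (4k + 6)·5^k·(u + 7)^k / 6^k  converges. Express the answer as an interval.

Ratio test: |a_{k+1}/a_k| = [(4(k+1) + 6)/(4k + 6)] · 5/6 → 5/6 as k → ∞.
Convergence for |u + 7| · 5/6 < 1, i.e. |u + 7| < 6/5. So R = 6/5.
When u = -29/5, the terms do not tend to 0, so the series diverges.
When u = -41/5, the terms do not tend to 0, so the series diverges.

(-41/5, -29/5)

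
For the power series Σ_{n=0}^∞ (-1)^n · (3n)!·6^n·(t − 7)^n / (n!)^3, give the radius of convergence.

R = 1/162

By the ratio test, |a_{n+1}/a_n| = (3n+1)·(3n+2)·(3n+3)/(n+1)³ · 6 → 162.
Hence the series converges for |t − 7| < 1/(162) = 1/162, so the radius of convergence is 1/162.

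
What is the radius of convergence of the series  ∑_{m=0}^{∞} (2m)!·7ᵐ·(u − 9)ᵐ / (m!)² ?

R = 1/28

Ratio test: |a_{m+1}/a_m| = (2m+1)·(2m+2)/(m+1)² · 7 → 28 as m → ∞.
Thus R = 1/(28) = 1/28.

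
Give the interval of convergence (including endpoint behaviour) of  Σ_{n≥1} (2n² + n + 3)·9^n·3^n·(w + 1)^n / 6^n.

By the ratio test, |a_{n+1}/a_n| = [(2(n+1)² + (n+1) + 3)/(2n² + n + 3)] · 9·3/6 → 9/2.
The series converges when 9/2 · |w + 1| < 1, giving R = 2/9.
When w = -7/9, the n-th term does not approach 0; divergence by the term test.
At w = -11/9: the terms have absolute value of order n², which does not tend to 0, so the series diverges by the divergence test.

(-11/9, -7/9)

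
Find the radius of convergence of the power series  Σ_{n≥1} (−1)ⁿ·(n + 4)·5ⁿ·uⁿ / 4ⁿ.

R = 4/5

By the ratio test, |a_{n+1}/a_n| = [((n+1) + 4)/(n + 4)] · 5/4 → 5/4.
The series converges when 5/4 · |u| < 1, giving R = 4/5.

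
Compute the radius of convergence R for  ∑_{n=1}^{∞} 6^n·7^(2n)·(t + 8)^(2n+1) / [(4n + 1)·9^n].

R = √6/14

Ratio test: |a_{n+1}/a_n| = [(4n + 1)/(4(n+1) + 1)] · 6·49/9 → 98/3 as n → ∞.
Writing y = (t + 8)², the series in y has radius 3/98, so |t + 8| < √(3/98) and R = √6/14.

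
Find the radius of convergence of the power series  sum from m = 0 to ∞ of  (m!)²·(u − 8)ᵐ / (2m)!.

Apply the ratio test: |a_{m+1}| / |a_m| = (m+1)²/[(2m+1)·(2m+2)], which tends to 1/4 as m → ∞.
Hence the series converges for |u − 8| < 1/(1/4) = 4, so the radius of convergence is 4.

R = 4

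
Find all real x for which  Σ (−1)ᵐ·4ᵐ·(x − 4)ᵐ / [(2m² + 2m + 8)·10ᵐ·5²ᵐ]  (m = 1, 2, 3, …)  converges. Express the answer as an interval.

The ratio of consecutive coefficients is [(2m² + 2m + 8)/(2(m+1)² + 2(m+1) + 8)] · 4/(10·25) → 2/125.
Hence the series converges for |x − 4| < 1/(2/125) = 125/2, so the radius of convergence is 125/2.
At x = 133/2: the terms are on the order of 1/m², so the series converges absolutely by comparison with the p-series (p = 2 > 1).
Endpoint x = -117/2: the terms are on the order of 1/m², so the series converges absolutely by comparison with the p-series (p = 2 > 1).

[-117/2, 133/2]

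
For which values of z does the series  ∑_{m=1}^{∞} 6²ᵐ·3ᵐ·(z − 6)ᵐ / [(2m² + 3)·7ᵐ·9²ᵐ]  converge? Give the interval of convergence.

Apply the ratio test: |a_{m+1}| / |a_m| = [(2m² + 3)/(2(m+1)² + 3)] · 36·3/(7·81), which tends to 4/21 as m → ∞.
Hence the series converges for |z − 6| < 1/(4/21) = 21/4, so the radius of convergence is 21/4.
When z = 45/4, absolute convergence follows by limit comparison with Σ 1/m².
Endpoint z = 3/4: the terms are on the order of 1/m², so the series converges absolutely by comparison with the p-series (p = 2 > 1).

[3/4, 45/4]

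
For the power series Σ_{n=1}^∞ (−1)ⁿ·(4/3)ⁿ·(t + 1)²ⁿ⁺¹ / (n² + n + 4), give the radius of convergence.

R = √3/2

Ratio test: |a_{n+1}/a_n| = [(n² + n + 4)/((n+1)² + (n+1) + 4)] · 4/3 → 4/3 as n → ∞.
Writing y = (t + 1)², the series in y has radius 3/4, so |t + 1| < √(3/4) and R = √3/2.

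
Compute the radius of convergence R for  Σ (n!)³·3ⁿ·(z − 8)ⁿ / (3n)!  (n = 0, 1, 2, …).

R = 9

Ratio test: |a_{n+1}/a_n| = (n+1)³/[(3n+1)·(3n+2)·(3n+3)] · 3 → 1/9 as n → ∞.
Convergence for |z − 8| · 1/9 < 1, i.e. |z − 8| < 9. So R = 9.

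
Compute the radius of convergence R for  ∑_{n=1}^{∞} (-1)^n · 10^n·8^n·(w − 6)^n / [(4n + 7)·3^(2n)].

Ratio test: |a_{n+1}/a_n| = [(4n + 7)/(4(n+1) + 7)] · 10·8/9 → 80/9 as n → ∞.
Convergence for |w − 6| · 80/9 < 1, i.e. |w − 6| < 9/80. So R = 9/80.

R = 9/80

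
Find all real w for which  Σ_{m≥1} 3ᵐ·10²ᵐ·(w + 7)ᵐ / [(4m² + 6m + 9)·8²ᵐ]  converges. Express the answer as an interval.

The ratio of consecutive coefficients is [(4m² + 6m + 9)/(4(m+1)² + 6(m+1) + 9)] · 3·100/64 → 75/16.
Convergence for |w + 7| · 75/16 < 1, i.e. |w + 7| < 16/75. So R = 16/75.
Endpoint w = -509/75: absolute convergence follows by limit comparison with Σ 1/m².
Endpoint w = -541/75: the terms are on the order of 1/m², so the series converges absolutely by comparison with the p-series (p = 2 > 1).

[-541/75, -509/75]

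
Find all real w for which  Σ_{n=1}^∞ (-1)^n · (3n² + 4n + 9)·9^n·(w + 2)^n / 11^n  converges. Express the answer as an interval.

(-29/9, -7/9)

By the ratio test, |a_{n+1}/a_n| = [(3(n+1)² + 4(n+1) + 9)/(3n² + 4n + 9)] · 9/11 → 9/11.
The series converges when 9/11 · |w + 2| < 1, giving R = 11/9.
Endpoint w = -7/9: the terms do not tend to 0, so the series diverges.
When w = -29/9, the terms do not tend to 0, so the series diverges.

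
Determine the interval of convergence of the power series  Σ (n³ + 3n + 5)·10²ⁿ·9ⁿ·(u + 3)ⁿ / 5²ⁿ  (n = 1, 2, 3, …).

(-109/36, -107/36)

Apply the ratio test: |a_{n+1}| / |a_n| = [((n+1)³ + 3(n+1) + 5)/(n³ + 3n + 5)] · 100·9/25, which tends to 36 as n → ∞.
Convergence for |u + 3| · 36 < 1, i.e. |u + 3| < 1/36. So R = 1/36.
Check u = -107/36: the terms have absolute value of order n³, which does not tend to 0, so the series diverges by the divergence test.
When u = -109/36, the terms do not tend to 0, so the series diverges.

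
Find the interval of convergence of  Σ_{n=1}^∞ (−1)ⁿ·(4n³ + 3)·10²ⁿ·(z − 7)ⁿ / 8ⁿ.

(173/25, 177/25)

Apply the ratio test: |a_{n+1}| / |a_n| = [(4(n+1)³ + 3)/(4n³ + 3)] · 100/8, which tends to 25/2 as n → ∞.
Convergence for |z − 7| · 25/2 < 1, i.e. |z − 7| < 2/25. So R = 2/25.
Check z = 177/25: the terms have absolute value of order n³, which does not tend to 0, so the series diverges by the divergence test.
When z = 173/25, the n-th term does not approach 0; divergence by the term test.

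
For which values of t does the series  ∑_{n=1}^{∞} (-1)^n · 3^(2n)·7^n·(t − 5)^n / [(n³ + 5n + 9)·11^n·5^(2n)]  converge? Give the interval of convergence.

Ratio test: |a_{n+1}/a_n| = [(n³ + 5n + 9)/((n+1)³ + 5(n+1) + 9)] · 9·7/(11·25) → 63/275 as n → ∞.
Thus R = 1/(63/275) = 275/63.
Endpoint t = 590/63: the series is dominated by a constant times Σ 1/n³, which converges (p = 3 > 1).
At t = 40/63: the series is dominated by a constant times Σ 1/n³, which converges (p = 3 > 1).

[40/63, 590/63]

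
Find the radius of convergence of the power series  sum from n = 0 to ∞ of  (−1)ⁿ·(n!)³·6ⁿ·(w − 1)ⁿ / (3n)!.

R = 9/2

Apply the ratio test: |a_{n+1}| / |a_n| = (n+1)³/[(3n+1)·(3n+2)·(3n+3)] · 6, which tends to 2/9 as n → ∞.
Thus R = 1/(2/9) = 9/2.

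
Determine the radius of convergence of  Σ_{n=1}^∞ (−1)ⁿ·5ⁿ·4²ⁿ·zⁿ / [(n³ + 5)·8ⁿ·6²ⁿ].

R = 18/5

Apply the ratio test: |a_{n+1}| / |a_n| = [(n³ + 5)/((n+1)³ + 5)] · 5·16/(8·36), which tends to 5/18 as n → ∞.
The series converges when 5/18 · |z| < 1, giving R = 18/5.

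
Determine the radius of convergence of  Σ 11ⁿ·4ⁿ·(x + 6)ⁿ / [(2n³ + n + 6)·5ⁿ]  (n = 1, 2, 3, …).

By the ratio test, |a_{n+1}/a_n| = [(2n³ + n + 6)/(2(n+1)³ + (n+1) + 6)] · 11·4/5 → 44/5.
The series converges when 44/5 · |x + 6| < 1, giving R = 5/44.

R = 5/44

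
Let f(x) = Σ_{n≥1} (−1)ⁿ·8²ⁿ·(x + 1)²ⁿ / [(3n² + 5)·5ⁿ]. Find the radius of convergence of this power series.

Ratio test: |a_{n+1}/a_n| = [(3n² + 5)/(3(n+1)² + 5)] · 64/5 → 64/5 as n → ∞.
Successive powers of (x + 1) differ by 2, so the series converges when |x + 1|² · 64/5 < 1, i.e. |x + 1| < √(5/64). So R = √5/8.

R = √5/8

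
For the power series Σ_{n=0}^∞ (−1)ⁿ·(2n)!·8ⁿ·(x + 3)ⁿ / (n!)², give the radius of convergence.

R = 1/32

By the ratio test, |a_{n+1}/a_n| = (2n+1)·(2n+2)/(n+1)² · 8 → 32.
The series converges when 32 · |x + 3| < 1, giving R = 1/32.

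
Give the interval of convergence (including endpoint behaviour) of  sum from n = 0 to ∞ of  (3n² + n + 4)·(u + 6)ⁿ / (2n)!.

Apply the ratio test: |a_{n+1}| / |a_n| = (3(n+1)² + (n+1) + 4)/(3n² + n + 4) · 1/[(2n+1)·(2n+2)], which tends to 0 as n → ∞.
The ratio tends to 0 regardless of u, hence R = ∞.

(−∞, ∞)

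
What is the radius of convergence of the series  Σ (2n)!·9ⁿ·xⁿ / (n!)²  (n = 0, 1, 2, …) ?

R = 1/36

Ratio test: |a_{n+1}/a_n| = (2n+1)·(2n+2)/(n+1)² · 9 → 36 as n → ∞.
The series converges when 36 · |x| < 1, giving R = 1/36.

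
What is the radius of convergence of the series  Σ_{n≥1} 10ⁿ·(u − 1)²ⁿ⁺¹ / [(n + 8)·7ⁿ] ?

R = √70/10

Ratio test: |a_{n+1}/a_n| = [(n + 8)/((n+1) + 8)] · 10/7 → 10/7 as n → ∞.
Writing y = (u − 1)², the series in y has radius 7/10, so |u − 1| < √(7/10) and R = √70/10.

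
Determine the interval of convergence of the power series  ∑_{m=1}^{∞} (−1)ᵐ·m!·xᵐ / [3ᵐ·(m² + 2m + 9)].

{0}

The ratio of consecutive coefficients is (m+1) · 1/3 · (m² + 2m + 9)/((m+1)² + 2(m+1) + 9) → ∞.
The ratio grows without bound, so the series diverges whenever x ≠ 0; it converges only at x = 0. R = 0.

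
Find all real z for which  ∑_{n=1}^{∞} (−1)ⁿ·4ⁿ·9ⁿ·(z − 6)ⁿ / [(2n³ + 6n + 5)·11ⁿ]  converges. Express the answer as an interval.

[205/36, 227/36]

Ratio test: |a_{n+1}/a_n| = [(2n³ + 6n + 5)/(2(n+1)³ + 6(n+1) + 5)] · 4·9/11 → 36/11 as n → ∞.
Hence the series converges for |z − 6| < 1/(36/11) = 11/36, so the radius of convergence is 11/36.
Check z = 227/36: the series is dominated by a constant times Σ 1/n³, which converges (p = 3 > 1).
When z = 205/36, the series is dominated by a constant times Σ 1/n³, which converges (p = 3 > 1).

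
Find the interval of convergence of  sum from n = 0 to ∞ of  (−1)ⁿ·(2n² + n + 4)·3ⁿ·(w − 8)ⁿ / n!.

The ratio of consecutive coefficients is (2(n+1)² + (n+1) + 4)/(2n² + n + 4) · 3 · 1/(n+1) → 0.
The limit is 0, so the series converges for all w; R = ∞.

(−∞, ∞)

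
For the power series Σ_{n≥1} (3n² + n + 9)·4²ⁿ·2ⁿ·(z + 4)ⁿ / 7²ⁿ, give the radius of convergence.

R = 49/32

Apply the ratio test: |a_{n+1}| / |a_n| = [(3(n+1)² + (n+1) + 9)/(3n² + n + 9)] · 16·2/49, which tends to 32/49 as n → ∞.
The series converges when 32/49 · |z + 4| < 1, giving R = 49/32.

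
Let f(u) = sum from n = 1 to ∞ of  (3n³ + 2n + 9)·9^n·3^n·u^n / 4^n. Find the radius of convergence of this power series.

R = 4/27

Apply the ratio test: |a_{n+1}| / |a_n| = [(3(n+1)³ + 2(n+1) + 9)/(3n³ + 2n + 9)] · 9·3/4, which tends to 27/4 as n → ∞.
The series converges when 27/4 · |u| < 1, giving R = 4/27.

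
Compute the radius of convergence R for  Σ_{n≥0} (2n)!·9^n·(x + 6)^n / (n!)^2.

R = 1/36

Ratio test: |a_{n+1}/a_n| = (2n+1)·(2n+2)/(n+1)² · 9 → 36 as n → ∞.
Convergence for |x + 6| · 36 < 1, i.e. |x + 6| < 1/36. So R = 1/36.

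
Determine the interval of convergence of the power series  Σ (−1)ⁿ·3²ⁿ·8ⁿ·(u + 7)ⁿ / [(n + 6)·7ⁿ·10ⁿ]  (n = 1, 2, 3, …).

(-287/36, -217/36]

By the ratio test, |a_{n+1}/a_n| = [(n + 6)/((n+1) + 6)] · 9·8/(7·10) → 36/35.
Convergence for |u + 7| · 36/35 < 1, i.e. |u + 7| < 35/36. So R = 35/36.
Check u = -217/36: convergence follows from the alternating series test (terms decrease monotonically to 0).
Endpoint u = -287/36: comparison with the harmonic series Σ 1/n shows the series diverges.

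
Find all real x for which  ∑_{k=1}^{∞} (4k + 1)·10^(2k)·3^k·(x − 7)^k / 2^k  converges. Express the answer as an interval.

(1049/150, 1051/150)

The ratio of consecutive coefficients is [(4(k+1) + 1)/(4k + 1)] · 100·3/2 → 150.
Thus R = 1/(150) = 1/150.
Endpoint x = 1051/150: the k-th term does not approach 0; divergence by the term test.
At x = 1049/150: the k-th term does not approach 0; divergence by the term test.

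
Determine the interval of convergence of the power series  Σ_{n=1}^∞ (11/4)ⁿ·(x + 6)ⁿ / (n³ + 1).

The ratio of consecutive coefficients is [(n³ + 1)/((n+1)³ + 1)] · 11/4 → 11/4.
The series converges when 11/4 · |x + 6| < 1, giving R = 4/11.
When x = -62/11, the series is dominated by a constant times Σ 1/n³, which converges (p = 3 > 1).
When x = -70/11, absolute convergence follows by limit comparison with Σ 1/n³.

[-70/11, -62/11]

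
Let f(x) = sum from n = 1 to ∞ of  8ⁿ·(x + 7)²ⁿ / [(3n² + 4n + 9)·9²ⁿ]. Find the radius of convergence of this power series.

R = 9√2/4

Ratio test: |a_{n+1}/a_n| = [(3n² + 4n + 9)/(3(n+1)² + 4(n+1) + 9)] · 8/81 → 8/81 as n → ∞.
Successive powers of (x + 7) differ by 2, so the series converges when |x + 7|² · 8/81 < 1, i.e. |x + 7| < √(81/8). So R = 9√2/4.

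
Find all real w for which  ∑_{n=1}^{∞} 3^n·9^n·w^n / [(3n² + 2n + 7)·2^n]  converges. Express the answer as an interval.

[-2/27, 2/27]

The ratio of consecutive coefficients is [(3n² + 2n + 7)/(3(n+1)² + 2(n+1) + 7)] · 3·9/2 → 27/2.
Hence the series converges for |w| < 1/(27/2) = 2/27, so the radius of convergence is 2/27.
Check w = 2/27: the series is dominated by a constant times Σ 1/n², which converges (p = 2 > 1).
When w = -2/27, absolute convergence follows by limit comparison with Σ 1/n².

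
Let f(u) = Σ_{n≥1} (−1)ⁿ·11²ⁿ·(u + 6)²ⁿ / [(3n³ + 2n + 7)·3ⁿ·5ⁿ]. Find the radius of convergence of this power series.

R = √15/11

Ratio test: |a_{n+1}/a_n| = [(3n³ + 2n + 7)/(3(n+1)³ + 2(n+1) + 7)] · 121/(3·5) → 121/15 as n → ∞.
Writing y = (u + 6)², the series in y has radius 15/121, so |u + 6| < √(15/121) and R = √15/11.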